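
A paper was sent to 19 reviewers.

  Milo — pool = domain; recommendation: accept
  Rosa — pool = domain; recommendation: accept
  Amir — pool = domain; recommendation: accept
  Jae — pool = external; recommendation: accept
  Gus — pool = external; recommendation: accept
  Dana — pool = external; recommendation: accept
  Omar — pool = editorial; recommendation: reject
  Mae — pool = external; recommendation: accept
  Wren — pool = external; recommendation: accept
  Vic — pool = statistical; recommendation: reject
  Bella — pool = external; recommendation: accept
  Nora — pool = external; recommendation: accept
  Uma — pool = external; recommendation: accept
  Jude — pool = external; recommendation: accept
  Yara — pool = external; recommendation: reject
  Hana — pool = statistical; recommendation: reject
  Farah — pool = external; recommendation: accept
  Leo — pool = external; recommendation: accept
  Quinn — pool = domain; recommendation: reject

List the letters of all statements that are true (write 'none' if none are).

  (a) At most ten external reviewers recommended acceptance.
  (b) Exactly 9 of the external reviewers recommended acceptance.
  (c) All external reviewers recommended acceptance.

|A| = 12, |A ∩ B| = 11, |A ∖ B| = 1.
(a) |A ∩ B| ≤ 10: fails.
(b) |A ∩ B| = 9: fails.
(c) A ⊆ B, i.e. every element of A is in B (|A ∖ B| = 0): fails.

none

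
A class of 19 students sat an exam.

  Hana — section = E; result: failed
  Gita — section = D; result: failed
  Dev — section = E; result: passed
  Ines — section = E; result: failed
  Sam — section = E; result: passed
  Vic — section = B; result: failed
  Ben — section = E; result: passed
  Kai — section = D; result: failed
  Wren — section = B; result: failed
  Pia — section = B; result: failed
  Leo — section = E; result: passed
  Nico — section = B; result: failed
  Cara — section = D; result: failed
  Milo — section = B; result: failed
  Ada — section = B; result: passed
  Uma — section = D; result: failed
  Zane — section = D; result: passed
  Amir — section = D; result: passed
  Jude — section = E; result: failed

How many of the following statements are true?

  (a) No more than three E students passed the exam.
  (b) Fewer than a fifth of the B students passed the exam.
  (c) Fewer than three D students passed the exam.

(a) E: |A| = 7, |A ∩ B| = 4; needs |A ∩ B| ≤ 3 — false.
(b) B: |A| = 6, |A ∩ B| = 1; needs |A ∩ B| / |A| < 1/5 — true.
(c) D: |A| = 6, |A ∩ B| = 2; needs |A ∩ B| < 3 — true.

2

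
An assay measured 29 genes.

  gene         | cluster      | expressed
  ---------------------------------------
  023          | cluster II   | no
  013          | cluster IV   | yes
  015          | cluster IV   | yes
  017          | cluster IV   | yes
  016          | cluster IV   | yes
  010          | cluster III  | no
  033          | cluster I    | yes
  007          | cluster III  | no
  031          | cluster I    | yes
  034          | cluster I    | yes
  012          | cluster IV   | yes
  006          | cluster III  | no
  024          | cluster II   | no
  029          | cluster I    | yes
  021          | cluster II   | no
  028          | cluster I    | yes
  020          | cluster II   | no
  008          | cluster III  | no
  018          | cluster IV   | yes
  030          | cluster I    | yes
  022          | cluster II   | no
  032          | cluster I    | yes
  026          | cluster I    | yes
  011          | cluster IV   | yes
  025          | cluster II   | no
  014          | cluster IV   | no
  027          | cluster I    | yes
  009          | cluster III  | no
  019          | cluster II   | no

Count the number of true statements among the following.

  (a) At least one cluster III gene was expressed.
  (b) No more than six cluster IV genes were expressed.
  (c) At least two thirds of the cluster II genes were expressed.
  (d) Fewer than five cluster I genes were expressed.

0

(a) cluster III: |A| = 5, |A ∩ B| = 0; needs A ∩ B ≠ ∅ (|A ∩ B| ≥ 1) — false.
(b) cluster IV: |A| = 8, |A ∩ B| = 7; needs |A ∩ B| ≤ 6 — false.
(c) cluster II: |A| = 7, |A ∩ B| = 0; needs |A ∩ B| / |A| ≥ 2/3 — false.
(d) cluster I: |A| = 9, |A ∩ B| = 9; needs |A ∩ B| < 5 — false.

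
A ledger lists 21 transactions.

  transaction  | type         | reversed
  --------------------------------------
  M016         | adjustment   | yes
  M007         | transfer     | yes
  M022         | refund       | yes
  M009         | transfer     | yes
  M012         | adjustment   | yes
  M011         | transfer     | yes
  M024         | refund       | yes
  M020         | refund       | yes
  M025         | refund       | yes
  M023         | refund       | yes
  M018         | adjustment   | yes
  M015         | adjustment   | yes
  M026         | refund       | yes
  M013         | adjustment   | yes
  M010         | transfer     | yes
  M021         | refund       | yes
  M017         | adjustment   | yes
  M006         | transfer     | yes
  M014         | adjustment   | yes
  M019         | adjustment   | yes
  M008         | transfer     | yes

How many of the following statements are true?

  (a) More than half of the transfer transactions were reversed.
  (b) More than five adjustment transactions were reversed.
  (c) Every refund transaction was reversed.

3

(a) transfer: |A| = 6, |A ∩ B| = 6; needs |A ∩ B| > |A ∖ B| — true.
(b) adjustment: |A| = 8, |A ∩ B| = 8; needs |A ∩ B| > 5 — true.
(c) refund: |A| = 7, |A ∩ B| = 7; needs A ⊆ B, i.e. every element of A is in B (|A ∖ B| = 0) — true.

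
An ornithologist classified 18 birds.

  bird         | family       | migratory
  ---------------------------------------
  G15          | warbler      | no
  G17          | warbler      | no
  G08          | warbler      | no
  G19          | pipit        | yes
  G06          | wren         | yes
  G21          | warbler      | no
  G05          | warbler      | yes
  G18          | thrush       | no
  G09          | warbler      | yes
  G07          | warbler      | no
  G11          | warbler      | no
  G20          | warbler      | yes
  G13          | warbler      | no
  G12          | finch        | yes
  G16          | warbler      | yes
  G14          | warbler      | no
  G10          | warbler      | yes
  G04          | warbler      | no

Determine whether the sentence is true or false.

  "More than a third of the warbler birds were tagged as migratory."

Truth condition: |A ∩ B| / |A| > 1/3.
A (the restrictor) = {G15, G17, G08, G21, G05, G09, G07, G11, G20, G13, G16, G14, G10, G04}, |A| = 14.
A ∩ B = {G05, G09, G20, G16, G10}, so |A ∩ B| = 5.
A ∖ B = {G15, G17, G08, G21, G07, G11, G13, G14, G04}, so |A ∖ B| = 9.
|A ∩ B|/|A| = 5/14, so the statement is true.

True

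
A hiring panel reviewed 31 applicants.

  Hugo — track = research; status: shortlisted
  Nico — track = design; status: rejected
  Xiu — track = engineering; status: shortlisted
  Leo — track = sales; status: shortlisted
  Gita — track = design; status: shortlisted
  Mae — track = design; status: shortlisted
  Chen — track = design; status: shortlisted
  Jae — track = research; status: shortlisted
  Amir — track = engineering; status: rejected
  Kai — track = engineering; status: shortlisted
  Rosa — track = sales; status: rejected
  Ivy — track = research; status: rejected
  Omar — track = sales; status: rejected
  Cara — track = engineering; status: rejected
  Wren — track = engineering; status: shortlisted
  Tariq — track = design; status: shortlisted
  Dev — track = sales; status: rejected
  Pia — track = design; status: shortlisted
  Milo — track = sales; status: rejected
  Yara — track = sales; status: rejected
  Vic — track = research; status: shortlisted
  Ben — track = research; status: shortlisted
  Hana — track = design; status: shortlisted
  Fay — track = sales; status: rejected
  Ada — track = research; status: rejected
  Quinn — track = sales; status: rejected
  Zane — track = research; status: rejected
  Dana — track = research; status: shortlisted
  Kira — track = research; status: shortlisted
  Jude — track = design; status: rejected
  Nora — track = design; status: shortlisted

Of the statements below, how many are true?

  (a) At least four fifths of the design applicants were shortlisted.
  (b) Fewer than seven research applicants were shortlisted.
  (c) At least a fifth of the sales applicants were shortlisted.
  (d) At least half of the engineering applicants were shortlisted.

2

(a) design: |A| = 9, |A ∩ B| = 7; needs |A ∩ B| / |A| ≥ 4/5 — false.
(b) research: |A| = 9, |A ∩ B| = 6; needs |A ∩ B| < 7 — true.
(c) sales: |A| = 8, |A ∩ B| = 1; needs |A ∩ B| / |A| ≥ 1/5 — false.
(d) engineering: |A| = 5, |A ∩ B| = 3; needs |A ∩ B| ≥ |A ∖ B| — true.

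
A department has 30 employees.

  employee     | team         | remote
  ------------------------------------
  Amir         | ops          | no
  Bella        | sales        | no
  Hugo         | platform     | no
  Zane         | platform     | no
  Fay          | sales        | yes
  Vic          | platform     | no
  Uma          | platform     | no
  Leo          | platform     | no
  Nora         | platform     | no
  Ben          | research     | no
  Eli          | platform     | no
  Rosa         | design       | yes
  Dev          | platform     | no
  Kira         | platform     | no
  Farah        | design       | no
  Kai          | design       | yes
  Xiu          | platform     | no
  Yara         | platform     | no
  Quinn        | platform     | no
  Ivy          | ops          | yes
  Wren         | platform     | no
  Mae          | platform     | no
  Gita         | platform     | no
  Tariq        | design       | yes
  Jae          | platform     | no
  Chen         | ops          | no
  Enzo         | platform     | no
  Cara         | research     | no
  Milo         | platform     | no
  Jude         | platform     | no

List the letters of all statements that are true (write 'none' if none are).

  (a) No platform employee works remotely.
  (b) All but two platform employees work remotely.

(a)

|A| = 19, |A ∩ B| = 0, |A ∖ B| = 19.
(a) A ∩ B = ∅ (|A ∩ B| = 0): holds.
(b) |A ∖ B| = 2: fails.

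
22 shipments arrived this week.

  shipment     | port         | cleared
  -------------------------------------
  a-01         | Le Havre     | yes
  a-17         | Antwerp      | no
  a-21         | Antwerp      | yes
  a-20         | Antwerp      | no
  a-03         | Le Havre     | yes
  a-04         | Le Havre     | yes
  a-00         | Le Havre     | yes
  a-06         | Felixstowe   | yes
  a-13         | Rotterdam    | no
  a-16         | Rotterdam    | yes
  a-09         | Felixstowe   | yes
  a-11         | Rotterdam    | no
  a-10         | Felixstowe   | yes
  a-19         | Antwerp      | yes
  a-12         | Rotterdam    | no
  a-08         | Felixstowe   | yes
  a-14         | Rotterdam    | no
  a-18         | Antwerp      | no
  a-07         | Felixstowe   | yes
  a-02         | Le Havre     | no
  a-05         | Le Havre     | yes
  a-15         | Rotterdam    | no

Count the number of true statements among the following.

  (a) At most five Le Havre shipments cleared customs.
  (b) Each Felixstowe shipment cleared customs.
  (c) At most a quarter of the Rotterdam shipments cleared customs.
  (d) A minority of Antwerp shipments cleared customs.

(a) Le Havre: |A| = 6, |A ∩ B| = 5; needs |A ∩ B| ≤ 5 — true.
(b) Felixstowe: |A| = 5, |A ∩ B| = 5; needs A ⊆ B, i.e. every element of A is in B (|A ∖ B| = 0) — true.
(c) Rotterdam: |A| = 6, |A ∩ B| = 1; needs |A ∩ B| / |A| ≤ 1/4 — true.
(d) Antwerp: |A| = 5, |A ∩ B| = 2; needs |A ∩ B| < |A ∖ B| — true.

4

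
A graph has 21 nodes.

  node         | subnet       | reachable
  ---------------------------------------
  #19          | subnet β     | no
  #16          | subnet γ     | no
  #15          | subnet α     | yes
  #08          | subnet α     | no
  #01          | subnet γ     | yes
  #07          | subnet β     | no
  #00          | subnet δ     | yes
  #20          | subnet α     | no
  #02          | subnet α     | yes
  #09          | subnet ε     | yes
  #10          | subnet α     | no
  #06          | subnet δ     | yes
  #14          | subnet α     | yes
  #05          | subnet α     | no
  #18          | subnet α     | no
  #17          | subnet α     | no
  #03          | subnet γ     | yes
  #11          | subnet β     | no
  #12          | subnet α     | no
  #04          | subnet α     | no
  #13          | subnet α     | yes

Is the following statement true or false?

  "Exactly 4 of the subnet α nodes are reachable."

True

The determiner here denotes the relation: |A ∩ B| = 4.
A (the restrictor) = {#15, #08, #20, #02, #10, #14, #05, #18, #17, #12, #04, #13}, |A| = 12.
A ∩ B = {#15, #02, #14, #13}, so |A ∩ B| = 4.
|A ∩ B| = 4, so the statement is true.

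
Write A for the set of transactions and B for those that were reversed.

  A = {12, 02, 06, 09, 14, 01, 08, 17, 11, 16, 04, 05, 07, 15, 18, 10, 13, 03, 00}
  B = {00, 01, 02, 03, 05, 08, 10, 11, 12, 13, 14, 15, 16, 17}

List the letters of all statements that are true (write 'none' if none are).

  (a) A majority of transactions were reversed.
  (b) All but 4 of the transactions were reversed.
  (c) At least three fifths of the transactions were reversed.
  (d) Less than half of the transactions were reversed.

(a), (c)

|A| = 19, |A ∩ B| = 14, |A ∖ B| = 5.
(a) |A ∩ B| > |A ∖ B|: holds.
(b) |A ∖ B| = 4: fails.
(c) |A ∩ B| / |A| ≥ 3/5: holds.
(d) |A ∩ B| < |A ∖ B|: fails.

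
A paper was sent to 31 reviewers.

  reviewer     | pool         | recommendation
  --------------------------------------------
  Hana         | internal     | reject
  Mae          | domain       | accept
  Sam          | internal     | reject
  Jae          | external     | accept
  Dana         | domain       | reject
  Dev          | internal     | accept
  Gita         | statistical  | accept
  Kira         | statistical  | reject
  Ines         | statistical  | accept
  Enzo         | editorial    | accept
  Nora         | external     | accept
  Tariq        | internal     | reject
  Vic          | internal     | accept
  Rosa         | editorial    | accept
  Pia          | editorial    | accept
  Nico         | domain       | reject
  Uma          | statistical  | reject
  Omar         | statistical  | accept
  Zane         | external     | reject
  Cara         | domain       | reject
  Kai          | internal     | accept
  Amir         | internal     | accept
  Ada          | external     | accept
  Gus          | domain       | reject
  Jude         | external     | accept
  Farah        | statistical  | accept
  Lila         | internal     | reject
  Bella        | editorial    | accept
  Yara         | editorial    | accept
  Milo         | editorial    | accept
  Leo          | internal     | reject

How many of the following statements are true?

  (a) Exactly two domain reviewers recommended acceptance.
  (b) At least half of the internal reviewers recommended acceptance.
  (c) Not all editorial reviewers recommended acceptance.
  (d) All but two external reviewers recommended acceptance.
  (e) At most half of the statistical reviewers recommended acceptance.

(a) domain: |A| = 5, |A ∩ B| = 1; needs |A ∩ B| = 2 — false.
(b) internal: |A| = 9, |A ∩ B| = 4; needs |A ∩ B| ≥ |A ∖ B| — false.
(c) editorial: |A| = 6, |A ∩ B| = 6; needs A ⊄ B (|A ∖ B| ≥ 1) — false.
(d) external: |A| = 5, |A ∩ B| = 4; needs |A ∖ B| = 2 — false.
(e) statistical: |A| = 6, |A ∩ B| = 4; needs |A ∩ B| ≤ |A ∖ B| — false.

0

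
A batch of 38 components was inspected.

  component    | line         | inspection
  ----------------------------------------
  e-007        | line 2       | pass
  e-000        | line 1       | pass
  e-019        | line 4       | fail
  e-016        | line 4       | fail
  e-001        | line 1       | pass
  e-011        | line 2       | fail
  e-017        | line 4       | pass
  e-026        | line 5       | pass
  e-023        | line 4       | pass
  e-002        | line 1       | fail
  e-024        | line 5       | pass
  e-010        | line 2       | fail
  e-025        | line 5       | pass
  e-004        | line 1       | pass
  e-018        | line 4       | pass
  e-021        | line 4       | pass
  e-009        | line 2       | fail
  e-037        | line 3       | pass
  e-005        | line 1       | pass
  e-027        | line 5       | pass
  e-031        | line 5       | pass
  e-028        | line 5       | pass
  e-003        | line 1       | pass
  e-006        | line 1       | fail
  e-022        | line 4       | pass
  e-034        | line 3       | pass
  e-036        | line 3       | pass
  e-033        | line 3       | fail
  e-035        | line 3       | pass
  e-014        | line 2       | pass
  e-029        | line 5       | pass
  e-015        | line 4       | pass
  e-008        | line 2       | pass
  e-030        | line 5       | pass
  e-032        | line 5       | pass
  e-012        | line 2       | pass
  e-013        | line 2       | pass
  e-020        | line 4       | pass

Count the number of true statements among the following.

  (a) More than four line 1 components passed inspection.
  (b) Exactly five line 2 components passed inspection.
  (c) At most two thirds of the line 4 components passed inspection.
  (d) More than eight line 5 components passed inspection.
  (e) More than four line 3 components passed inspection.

(a) line 1: |A| = 7, |A ∩ B| = 5; needs |A ∩ B| > 4 — true.
(b) line 2: |A| = 8, |A ∩ B| = 5; needs |A ∩ B| = 5 — true.
(c) line 4: |A| = 9, |A ∩ B| = 7; needs |A ∩ B| / |A| ≤ 2/3 — false.
(d) line 5: |A| = 9, |A ∩ B| = 9; needs |A ∩ B| > 8 — true.
(e) line 3: |A| = 5, |A ∩ B| = 4; needs |A ∩ B| > 4 — false.

3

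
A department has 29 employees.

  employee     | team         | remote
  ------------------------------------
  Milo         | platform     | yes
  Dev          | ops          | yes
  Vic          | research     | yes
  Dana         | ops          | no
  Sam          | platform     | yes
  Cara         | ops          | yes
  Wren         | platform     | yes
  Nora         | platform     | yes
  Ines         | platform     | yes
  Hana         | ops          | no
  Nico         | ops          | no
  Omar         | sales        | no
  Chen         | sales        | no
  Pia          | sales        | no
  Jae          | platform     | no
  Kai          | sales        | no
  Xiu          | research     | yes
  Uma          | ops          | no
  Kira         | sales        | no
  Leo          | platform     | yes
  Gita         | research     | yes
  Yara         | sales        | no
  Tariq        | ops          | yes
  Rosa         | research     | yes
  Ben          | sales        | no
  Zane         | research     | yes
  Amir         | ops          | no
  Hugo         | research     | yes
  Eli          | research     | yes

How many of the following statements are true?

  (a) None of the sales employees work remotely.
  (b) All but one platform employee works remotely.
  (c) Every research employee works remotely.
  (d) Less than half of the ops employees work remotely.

4

(a) sales: |A| = 7, |A ∩ B| = 0; needs A ∩ B = ∅ (|A ∩ B| = 0) — true.
(b) platform: |A| = 7, |A ∩ B| = 6; needs |A ∖ B| = 1 — true.
(c) research: |A| = 7, |A ∩ B| = 7; needs A ⊆ B, i.e. every element of A is in B (|A ∖ B| = 0) — true.
(d) ops: |A| = 8, |A ∩ B| = 3; needs |A ∩ B| < |A ∖ B| — true.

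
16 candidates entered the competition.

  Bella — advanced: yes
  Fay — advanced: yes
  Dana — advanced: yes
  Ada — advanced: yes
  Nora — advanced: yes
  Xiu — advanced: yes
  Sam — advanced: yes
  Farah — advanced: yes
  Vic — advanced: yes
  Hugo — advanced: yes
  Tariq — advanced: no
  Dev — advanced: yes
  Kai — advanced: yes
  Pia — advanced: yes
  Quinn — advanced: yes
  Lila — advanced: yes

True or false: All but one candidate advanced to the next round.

True

'All but one candidate advanced to the next round' holds iff |A ∖ B| = 1.
|A| = 16, |A ∩ B| = 15, |A ∖ B| = 1.
|A ∖ B| = 1, so the statement is true.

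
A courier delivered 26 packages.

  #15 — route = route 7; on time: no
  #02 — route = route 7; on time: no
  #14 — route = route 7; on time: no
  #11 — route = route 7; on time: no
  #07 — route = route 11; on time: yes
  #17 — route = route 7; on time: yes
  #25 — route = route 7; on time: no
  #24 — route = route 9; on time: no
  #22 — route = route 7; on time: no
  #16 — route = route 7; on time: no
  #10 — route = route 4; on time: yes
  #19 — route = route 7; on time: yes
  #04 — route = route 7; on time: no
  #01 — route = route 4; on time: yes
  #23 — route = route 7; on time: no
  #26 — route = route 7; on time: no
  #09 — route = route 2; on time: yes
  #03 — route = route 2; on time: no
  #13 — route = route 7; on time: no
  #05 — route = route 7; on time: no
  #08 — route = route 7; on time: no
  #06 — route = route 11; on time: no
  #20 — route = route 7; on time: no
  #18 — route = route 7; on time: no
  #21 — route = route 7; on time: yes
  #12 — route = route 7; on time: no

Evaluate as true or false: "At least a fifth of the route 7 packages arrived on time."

'At least a fifth of the route 7 packages arrived on time' holds iff |A ∩ B| / |A| ≥ 1/5.
|A| = 19, |A ∩ B| = 3, |A ∖ B| = 16.
|A ∩ B|/|A| = 3/19, so the statement is false.

False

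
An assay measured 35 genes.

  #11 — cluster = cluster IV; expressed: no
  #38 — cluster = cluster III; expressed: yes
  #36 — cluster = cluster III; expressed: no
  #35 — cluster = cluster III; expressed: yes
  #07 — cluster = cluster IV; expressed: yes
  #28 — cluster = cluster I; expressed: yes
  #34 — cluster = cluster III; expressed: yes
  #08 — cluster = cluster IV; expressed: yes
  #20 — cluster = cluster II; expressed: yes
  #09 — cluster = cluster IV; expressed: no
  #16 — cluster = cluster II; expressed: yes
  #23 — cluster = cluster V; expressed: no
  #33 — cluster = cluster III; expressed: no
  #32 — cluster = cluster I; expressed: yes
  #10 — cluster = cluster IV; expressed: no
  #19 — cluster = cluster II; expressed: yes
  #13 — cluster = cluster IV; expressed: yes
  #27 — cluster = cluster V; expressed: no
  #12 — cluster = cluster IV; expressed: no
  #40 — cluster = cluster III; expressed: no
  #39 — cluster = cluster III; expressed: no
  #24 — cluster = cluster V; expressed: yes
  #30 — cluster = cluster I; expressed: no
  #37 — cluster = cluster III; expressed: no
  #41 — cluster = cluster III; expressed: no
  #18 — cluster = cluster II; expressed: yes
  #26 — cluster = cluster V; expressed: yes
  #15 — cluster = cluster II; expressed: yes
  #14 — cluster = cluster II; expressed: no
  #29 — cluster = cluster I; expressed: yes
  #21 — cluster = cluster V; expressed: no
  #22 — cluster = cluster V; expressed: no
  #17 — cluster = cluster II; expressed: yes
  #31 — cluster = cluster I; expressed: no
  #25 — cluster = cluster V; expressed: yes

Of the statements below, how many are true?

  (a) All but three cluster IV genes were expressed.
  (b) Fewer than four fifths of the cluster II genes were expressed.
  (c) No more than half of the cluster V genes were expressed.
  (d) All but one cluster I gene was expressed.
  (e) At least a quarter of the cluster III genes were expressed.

2

(a) cluster IV: |A| = 7, |A ∩ B| = 3; needs |A ∖ B| = 3 — false.
(b) cluster II: |A| = 7, |A ∩ B| = 6; needs |A ∩ B| / |A| < 4/5 — false.
(c) cluster V: |A| = 7, |A ∩ B| = 3; needs |A ∩ B| ≤ |A ∖ B| — true.
(d) cluster I: |A| = 5, |A ∩ B| = 3; needs |A ∖ B| = 1 — false.
(e) cluster III: |A| = 9, |A ∩ B| = 3; needs |A ∩ B| / |A| ≥ 1/4 — true.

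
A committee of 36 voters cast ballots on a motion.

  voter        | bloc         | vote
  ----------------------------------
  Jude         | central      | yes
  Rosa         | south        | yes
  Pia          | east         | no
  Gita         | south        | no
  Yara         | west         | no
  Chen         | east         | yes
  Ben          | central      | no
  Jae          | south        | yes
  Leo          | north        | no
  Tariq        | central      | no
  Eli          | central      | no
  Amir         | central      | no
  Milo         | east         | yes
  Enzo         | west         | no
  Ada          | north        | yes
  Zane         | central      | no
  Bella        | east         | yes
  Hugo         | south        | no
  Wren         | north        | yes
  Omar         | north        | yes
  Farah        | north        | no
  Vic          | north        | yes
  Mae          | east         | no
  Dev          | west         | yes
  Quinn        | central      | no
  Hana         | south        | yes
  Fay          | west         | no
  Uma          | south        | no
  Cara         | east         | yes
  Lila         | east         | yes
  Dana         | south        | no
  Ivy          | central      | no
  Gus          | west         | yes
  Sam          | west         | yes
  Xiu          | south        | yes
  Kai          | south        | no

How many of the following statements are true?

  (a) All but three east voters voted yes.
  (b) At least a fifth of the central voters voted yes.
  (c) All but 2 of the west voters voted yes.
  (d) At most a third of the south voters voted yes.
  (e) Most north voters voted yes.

1

(a) east: |A| = 7, |A ∩ B| = 5; needs |A ∖ B| = 3 — false.
(b) central: |A| = 8, |A ∩ B| = 1; needs |A ∩ B| / |A| ≥ 1/5 — false.
(c) west: |A| = 6, |A ∩ B| = 3; needs |A ∖ B| = 2 — false.
(d) south: |A| = 9, |A ∩ B| = 4; needs |A ∩ B| / |A| ≤ 1/3 — false.
(e) north: |A| = 6, |A ∩ B| = 4; needs |A ∩ B| > |A ∖ B| — true.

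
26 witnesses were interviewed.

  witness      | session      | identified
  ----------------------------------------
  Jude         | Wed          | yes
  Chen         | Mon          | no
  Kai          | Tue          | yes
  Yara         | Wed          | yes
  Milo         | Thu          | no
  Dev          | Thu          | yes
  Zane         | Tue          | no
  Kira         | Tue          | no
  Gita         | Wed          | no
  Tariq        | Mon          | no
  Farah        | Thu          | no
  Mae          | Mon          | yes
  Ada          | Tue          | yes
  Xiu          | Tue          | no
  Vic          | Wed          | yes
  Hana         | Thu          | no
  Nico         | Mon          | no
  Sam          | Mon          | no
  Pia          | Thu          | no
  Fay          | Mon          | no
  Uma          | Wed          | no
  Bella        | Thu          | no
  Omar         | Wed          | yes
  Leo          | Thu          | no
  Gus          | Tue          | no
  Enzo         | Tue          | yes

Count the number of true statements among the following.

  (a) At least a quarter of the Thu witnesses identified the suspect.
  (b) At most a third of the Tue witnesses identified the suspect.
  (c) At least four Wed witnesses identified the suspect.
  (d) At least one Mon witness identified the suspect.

2

(a) Thu: |A| = 7, |A ∩ B| = 1; needs |A ∩ B| / |A| ≥ 1/4 — false.
(b) Tue: |A| = 7, |A ∩ B| = 3; needs |A ∩ B| / |A| ≤ 1/3 — false.
(c) Wed: |A| = 6, |A ∩ B| = 4; needs |A ∩ B| ≥ 4 — true.
(d) Mon: |A| = 6, |A ∩ B| = 1; needs A ∩ B ≠ ∅ (|A ∩ B| ≥ 1) — true.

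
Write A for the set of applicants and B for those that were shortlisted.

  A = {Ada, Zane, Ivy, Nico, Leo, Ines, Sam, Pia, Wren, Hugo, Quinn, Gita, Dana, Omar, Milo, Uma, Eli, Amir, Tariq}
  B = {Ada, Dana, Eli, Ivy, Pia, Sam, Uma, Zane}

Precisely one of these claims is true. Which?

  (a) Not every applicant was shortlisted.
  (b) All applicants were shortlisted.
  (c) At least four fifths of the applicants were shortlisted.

(a)

|A| = 19, |A ∩ B| = 8, |A ∖ B| = 11.
(a) requires A ⊄ B (|A ∖ B| ≥ 1): true.
(b) requires A ⊆ B, i.e. every element of A is in B (|A ∖ B| = 0): false.
(c) requires |A ∩ B| / |A| ≥ 4/5: false.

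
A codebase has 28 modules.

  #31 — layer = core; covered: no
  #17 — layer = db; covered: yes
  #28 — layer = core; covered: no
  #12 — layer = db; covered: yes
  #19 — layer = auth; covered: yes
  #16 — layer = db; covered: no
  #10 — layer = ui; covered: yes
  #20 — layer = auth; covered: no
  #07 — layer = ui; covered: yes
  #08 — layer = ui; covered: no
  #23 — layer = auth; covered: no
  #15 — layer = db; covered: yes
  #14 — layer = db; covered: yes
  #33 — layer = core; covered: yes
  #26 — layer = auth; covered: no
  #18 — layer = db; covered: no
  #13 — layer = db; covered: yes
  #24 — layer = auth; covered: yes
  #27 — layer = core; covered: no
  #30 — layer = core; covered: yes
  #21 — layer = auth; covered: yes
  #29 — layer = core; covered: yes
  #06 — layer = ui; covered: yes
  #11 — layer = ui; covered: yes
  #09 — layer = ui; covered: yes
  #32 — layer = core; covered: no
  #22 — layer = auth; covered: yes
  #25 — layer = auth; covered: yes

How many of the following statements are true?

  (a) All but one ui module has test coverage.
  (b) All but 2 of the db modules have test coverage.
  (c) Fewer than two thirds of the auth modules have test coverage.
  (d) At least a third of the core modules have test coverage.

(a) ui: |A| = 6, |A ∩ B| = 5; needs |A ∖ B| = 1 — true.
(b) db: |A| = 7, |A ∩ B| = 5; needs |A ∖ B| = 2 — true.
(c) auth: |A| = 8, |A ∩ B| = 5; needs |A ∩ B| / |A| < 2/3 — true.
(d) core: |A| = 7, |A ∩ B| = 3; needs |A ∩ B| / |A| ≥ 1/3 — true.

4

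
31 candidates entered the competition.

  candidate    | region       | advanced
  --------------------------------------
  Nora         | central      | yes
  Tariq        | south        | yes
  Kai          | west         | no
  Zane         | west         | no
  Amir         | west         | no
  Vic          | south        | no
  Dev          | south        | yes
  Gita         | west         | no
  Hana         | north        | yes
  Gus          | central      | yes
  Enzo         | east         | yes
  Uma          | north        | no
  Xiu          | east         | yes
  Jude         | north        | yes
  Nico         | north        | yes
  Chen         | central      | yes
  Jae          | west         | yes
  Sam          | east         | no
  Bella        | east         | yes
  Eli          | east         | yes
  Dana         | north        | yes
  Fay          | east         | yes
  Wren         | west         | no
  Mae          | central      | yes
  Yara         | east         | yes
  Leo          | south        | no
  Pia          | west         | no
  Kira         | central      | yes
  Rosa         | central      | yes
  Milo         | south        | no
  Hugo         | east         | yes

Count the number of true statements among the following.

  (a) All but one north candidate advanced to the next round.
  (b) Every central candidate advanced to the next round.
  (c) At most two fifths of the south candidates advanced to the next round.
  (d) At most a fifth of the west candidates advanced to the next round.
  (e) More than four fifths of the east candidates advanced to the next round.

5

(a) north: |A| = 5, |A ∩ B| = 4; needs |A ∖ B| = 1 — true.
(b) central: |A| = 6, |A ∩ B| = 6; needs A ⊆ B, i.e. every element of A is in B (|A ∖ B| = 0) — true.
(c) south: |A| = 5, |A ∩ B| = 2; needs |A ∩ B| / |A| ≤ 2/5 — true.
(d) west: |A| = 7, |A ∩ B| = 1; needs |A ∩ B| / |A| ≤ 1/5 — true.
(e) east: |A| = 8, |A ∩ B| = 7; needs |A ∩ B| / |A| > 4/5 — true.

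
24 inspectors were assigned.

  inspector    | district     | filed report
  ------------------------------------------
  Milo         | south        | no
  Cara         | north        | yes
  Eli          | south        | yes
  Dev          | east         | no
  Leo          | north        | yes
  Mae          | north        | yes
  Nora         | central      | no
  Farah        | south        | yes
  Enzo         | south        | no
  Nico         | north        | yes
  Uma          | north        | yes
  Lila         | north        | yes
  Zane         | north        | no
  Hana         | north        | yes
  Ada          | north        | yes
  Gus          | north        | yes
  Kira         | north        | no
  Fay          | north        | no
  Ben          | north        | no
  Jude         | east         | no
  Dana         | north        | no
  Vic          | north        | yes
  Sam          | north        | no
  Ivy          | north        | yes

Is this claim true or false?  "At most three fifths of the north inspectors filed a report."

The determiner here denotes the relation: |A ∩ B| / |A| ≤ 3/5.
|A| = 17, |A ∩ B| = 11, |A ∖ B| = 6.
|A ∩ B|/|A| = 11/17, so the statement is false.

False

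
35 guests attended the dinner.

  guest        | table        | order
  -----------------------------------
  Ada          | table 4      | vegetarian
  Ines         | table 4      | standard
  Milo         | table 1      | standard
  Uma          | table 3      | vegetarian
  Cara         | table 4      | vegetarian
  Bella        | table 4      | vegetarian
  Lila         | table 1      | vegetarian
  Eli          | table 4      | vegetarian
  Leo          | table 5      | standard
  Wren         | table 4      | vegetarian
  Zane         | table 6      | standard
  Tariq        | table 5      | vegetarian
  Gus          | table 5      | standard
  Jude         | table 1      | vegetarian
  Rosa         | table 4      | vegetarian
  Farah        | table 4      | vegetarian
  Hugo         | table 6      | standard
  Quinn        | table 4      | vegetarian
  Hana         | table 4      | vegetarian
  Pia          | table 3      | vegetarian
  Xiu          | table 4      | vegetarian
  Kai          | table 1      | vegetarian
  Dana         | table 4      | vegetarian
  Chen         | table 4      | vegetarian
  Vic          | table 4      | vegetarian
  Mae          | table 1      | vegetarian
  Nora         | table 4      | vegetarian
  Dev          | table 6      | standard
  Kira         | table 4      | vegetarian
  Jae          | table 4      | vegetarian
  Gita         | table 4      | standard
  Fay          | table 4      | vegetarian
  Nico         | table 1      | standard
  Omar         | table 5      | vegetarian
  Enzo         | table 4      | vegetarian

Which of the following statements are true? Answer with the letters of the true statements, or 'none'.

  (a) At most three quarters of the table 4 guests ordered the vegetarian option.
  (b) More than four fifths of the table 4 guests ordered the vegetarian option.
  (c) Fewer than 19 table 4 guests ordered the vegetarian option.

|A| = 20, |A ∩ B| = 18, |A ∖ B| = 2.
(a) |A ∩ B| / |A| ≤ 3/4: fails.
(b) |A ∩ B| / |A| > 4/5: holds.
(c) |A ∩ B| < 19: holds.

(b), (c)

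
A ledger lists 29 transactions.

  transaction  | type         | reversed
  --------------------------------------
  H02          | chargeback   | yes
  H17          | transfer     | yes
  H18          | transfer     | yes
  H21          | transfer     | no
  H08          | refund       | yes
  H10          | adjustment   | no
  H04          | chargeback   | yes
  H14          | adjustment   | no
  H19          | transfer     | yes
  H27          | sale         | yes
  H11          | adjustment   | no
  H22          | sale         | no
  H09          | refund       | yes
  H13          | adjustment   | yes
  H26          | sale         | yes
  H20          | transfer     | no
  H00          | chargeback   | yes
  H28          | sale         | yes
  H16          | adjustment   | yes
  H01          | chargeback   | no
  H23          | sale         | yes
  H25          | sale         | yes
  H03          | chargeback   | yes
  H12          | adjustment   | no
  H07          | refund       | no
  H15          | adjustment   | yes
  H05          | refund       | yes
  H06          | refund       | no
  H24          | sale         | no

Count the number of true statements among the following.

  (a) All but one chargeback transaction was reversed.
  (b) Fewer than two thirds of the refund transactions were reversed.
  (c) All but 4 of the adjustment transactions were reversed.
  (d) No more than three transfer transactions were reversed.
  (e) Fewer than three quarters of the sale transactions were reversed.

5

(a) chargeback: |A| = 5, |A ∩ B| = 4; needs |A ∖ B| = 1 — true.
(b) refund: |A| = 5, |A ∩ B| = 3; needs |A ∩ B| / |A| < 2/3 — true.
(c) adjustment: |A| = 7, |A ∩ B| = 3; needs |A ∖ B| = 4 — true.
(d) transfer: |A| = 5, |A ∩ B| = 3; needs |A ∩ B| ≤ 3 — true.
(e) sale: |A| = 7, |A ∩ B| = 5; needs |A ∩ B| / |A| < 3/4 — true.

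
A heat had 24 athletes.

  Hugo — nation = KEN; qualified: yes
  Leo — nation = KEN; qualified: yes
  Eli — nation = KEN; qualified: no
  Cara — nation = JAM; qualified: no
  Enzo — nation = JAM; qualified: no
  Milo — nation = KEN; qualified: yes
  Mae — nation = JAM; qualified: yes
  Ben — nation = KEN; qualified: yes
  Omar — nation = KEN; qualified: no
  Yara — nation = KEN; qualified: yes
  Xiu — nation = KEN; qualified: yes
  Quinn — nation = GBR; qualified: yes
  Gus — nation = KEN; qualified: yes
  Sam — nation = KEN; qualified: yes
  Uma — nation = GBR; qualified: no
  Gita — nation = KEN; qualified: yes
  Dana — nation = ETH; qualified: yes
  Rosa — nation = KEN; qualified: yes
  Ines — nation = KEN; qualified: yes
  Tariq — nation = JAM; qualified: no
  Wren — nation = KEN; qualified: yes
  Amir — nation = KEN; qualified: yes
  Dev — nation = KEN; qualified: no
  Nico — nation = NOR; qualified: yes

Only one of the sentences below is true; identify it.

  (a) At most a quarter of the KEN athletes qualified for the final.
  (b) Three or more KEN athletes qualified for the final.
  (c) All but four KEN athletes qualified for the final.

(b)

|A| = 16, |A ∩ B| = 13, |A ∖ B| = 3.
(a) requires |A ∩ B| / |A| ≤ 1/4: false.
(b) requires |A ∩ B| ≥ 3: true.
(c) requires |A ∖ B| = 4: false.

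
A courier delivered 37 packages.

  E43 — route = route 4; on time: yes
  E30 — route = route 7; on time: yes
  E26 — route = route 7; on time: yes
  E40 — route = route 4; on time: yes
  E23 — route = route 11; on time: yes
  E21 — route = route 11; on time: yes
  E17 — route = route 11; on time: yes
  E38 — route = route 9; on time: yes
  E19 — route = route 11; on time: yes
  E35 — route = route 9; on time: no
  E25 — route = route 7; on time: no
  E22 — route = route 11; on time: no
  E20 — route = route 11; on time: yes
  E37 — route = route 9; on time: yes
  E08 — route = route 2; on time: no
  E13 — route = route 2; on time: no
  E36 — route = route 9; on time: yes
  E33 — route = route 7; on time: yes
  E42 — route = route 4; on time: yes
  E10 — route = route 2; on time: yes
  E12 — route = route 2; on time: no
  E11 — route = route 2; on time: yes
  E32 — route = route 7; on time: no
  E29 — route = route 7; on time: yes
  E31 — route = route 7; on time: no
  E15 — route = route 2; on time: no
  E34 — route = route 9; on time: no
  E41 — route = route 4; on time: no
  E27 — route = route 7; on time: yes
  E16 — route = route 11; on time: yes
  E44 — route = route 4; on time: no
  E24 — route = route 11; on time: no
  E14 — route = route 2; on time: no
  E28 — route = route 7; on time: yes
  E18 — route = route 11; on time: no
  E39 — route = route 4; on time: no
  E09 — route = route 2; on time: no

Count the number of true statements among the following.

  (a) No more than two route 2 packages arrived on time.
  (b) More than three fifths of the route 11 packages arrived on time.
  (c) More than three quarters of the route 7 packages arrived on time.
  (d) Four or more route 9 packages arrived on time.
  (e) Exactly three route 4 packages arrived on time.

(a) route 2: |A| = 8, |A ∩ B| = 2; needs |A ∩ B| ≤ 2 — true.
(b) route 11: |A| = 9, |A ∩ B| = 6; needs |A ∩ B| / |A| > 3/5 — true.
(c) route 7: |A| = 9, |A ∩ B| = 6; needs |A ∩ B| / |A| > 3/4 — false.
(d) route 9: |A| = 5, |A ∩ B| = 3; needs |A ∩ B| ≥ 4 — false.
(e) route 4: |A| = 6, |A ∩ B| = 3; needs |A ∩ B| = 3 — true.

3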